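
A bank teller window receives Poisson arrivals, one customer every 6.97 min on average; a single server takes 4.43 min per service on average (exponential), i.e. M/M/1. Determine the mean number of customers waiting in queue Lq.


λ = 60/6.97 = 8.6083 /hr
μ = 60/4.43 = 13.5440 /hr
ρ = λ/μ = 8.6083/13.5440 = 0.6356
Lq = ρ²/(1−ρ) = 0.4040/0.3644 = 1.1085

Final: 1.1085


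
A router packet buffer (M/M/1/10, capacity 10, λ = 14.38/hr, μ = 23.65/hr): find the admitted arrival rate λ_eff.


ρ = 0.6080; P_K = (1−ρ)ρ^10/(1−ρ^11) = 0.002719
λ_eff = λ(1 − P_K) = 14.38·(1 − 0.002719) = 14.38·0.997281 = 14.3409 /hr

Final: 14.3409 /hr


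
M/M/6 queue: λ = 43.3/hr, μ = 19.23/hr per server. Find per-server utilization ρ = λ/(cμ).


ρ = λ/(cμ) = 43.3/(6·19.23) = 43.3/115.38 = 0.3753

Final: 0.3753


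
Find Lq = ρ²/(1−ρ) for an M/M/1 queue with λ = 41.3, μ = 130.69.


ρ = 41.3/130.69 = 0.3160
Lq = ρ²/(1−ρ) = 0.09987/0.6840 = 0.1460

Final: 0.1460


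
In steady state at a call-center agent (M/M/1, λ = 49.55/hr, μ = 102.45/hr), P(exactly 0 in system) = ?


ρ = 49.55/102.45 = 0.4837
P_n = (1−ρ)·ρ^n = (1 − 0.4837)·0.4837^0 = 0.5163·1.000000 = 0.516349

Final: 0.516349


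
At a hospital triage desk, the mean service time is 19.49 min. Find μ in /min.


μ = 1/(service time) in consistent units.
1 minute = 1 min, so μ = 1/19.49 = 0.05131 per minute

Final: 0.05131 /min


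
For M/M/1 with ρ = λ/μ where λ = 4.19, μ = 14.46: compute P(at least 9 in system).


ρ = 4.19/14.46 = 0.2898
P(N ≥ n) = ρ^n = 0.2898^9 = 0.00001440

Final: 0.00001440


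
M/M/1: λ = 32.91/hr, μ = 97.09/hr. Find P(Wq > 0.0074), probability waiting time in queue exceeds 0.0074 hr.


ρ = 32.91/97.09 = 0.3390
P(Wq > t) = ρ·e^{−(μ−λ)t} = 0.3390·e^{−0.4749}
= 0.3390·0.621927 = 0.210811

Final: 0.210811


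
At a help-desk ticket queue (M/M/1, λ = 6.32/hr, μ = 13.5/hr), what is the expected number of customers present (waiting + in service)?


ρ = λ/μ = 6.32/13.5 = 0.4681
L = ρ/(1−ρ) = 0.4681/(1 − 0.4681) = 0.4681/0.5319 = 0.8802

Final: 0.8802


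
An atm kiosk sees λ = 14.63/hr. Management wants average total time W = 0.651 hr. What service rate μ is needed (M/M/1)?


W = 1/(μ−λ) ⇒ μ − λ = 1/W = 1/0.651 = 1.5361
μ = λ + 1/W = 14.63 + 1.5361 = 16.1661 per hr

Final: 16.1661 /hr


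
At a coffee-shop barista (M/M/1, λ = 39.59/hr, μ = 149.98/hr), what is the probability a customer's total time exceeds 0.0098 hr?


W ~ Exponential(μ−λ) for M/M/1.
μ − λ = 149.98 − 39.59 = 110.3900
P(W > t) = e^{−(μ−λ)t} = e^{−1.0818} = 0.338977

Final: 0.338977


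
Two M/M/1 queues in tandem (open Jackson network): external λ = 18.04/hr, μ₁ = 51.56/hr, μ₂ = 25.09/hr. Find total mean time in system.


Each node sees arrival rate λ = 18.04/hr (tandem ⇒ throughput preserved).
W₁ = 1/(μ₁−λ) = 1/(51.56−18.04) = 0.02983 hr
W₂ = 1/(μ₂−λ) = 1/(25.09−18.04) = 0.14184 hr
W_total = W₁ + W₂ = 0.02983 + 0.14184 = 0.17168 hr

Final: 0.17168 hr


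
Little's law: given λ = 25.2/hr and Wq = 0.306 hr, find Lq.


Lq = λWq = 25.2·0.306 = 7.7112

Final: 7.7112


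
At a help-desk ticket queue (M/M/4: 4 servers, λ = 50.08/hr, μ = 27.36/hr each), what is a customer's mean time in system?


a = 1.8304; ρ = 0.4576; P₀ = 0.156494
Lq = P₀·a^c·ρ/(c!(1−ρ)²) = 0.11385
Wq = Lq/λ = 0.11385/50.08 = 0.002273 hr
W = Wq + 1/μ = 0.002273 + 0.03655 = 0.03882 hr

Final: 0.03882 hr


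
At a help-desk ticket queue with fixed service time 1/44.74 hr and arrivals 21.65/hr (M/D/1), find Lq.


ρ = 21.65/44.74 = 0.4839
M/D/1: Lq = ρ²/(2(1−ρ)) = 0.2342/(2·0.5161) = 0.22686

Final: 0.22686


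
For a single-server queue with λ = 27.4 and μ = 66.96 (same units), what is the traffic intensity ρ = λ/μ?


ρ = λ/μ = 27.4/66.96 = 0.4092

Final: 0.4092


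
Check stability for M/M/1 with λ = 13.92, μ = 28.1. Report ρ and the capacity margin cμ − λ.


Total capacity cμ = 1·28.1 = 28.10/hr
ρ = λ/(cμ) = 13.92/28.10 = 0.4954
Stable ⇔ ρ < 1: YES
Spare capacity = cμ − λ = 28.10 − 13.92 = 14.18/hr

Final: ρ = 0.4954; stable; margin = 14.18/hr


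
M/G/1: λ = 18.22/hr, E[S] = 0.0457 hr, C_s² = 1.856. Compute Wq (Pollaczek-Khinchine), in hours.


ρ = λ·E[S] = 18.22·0.0457 = 0.8327
E[S²] = E[S]²(1+C_s²) = 0.0457²·(1+1.856) = 0.005965
Wq = λ·E[S²]/(2(1−ρ)) = 18.22·0.005965/(2·0.1673) = 0.32471 hr

Final: 0.32471 hr


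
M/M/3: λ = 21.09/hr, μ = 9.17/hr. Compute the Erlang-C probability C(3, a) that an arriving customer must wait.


a = λ/μ = 2.2999; ρ = a/3 = 0.7666
P₀ = 0.068340 (from M/M/c formula)
C(c,a) = [a^c/(c!(1−ρ))]·P₀ = [12.16527/(6·0.2334)]·0.068340
= 8.68812·0.068340 = 0.593745

Final: 0.593745


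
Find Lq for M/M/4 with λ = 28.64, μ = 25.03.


a = λ/μ = 1.1442; ρ = a/4 = 0.2861
P₀ = 0.317604
Lq = P₀·a^c·ρ / (c!·(1−ρ)²) = 0.317604·1.71415·0.2861/(24·0.50971)
= 0.01273

Final: 0.01273


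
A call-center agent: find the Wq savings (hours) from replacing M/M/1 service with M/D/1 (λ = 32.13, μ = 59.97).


ρ = 32.13/59.97 = 0.5358
Wq(M/M/1) = ρ/(μ−λ) = 0.5358/27.84 = 0.01924 hr
Wq(M/D/1) = ρ/(2(μ−λ)) = 0.009622 hr
Savings = 0.01924 − 0.009622 = 0.009622 hr

Final: 0.009622 hr


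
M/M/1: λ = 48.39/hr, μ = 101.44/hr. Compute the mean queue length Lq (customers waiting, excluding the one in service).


ρ = 48.39/101.44 = 0.4770
Lq = ρ²/(1−ρ) = 0.2276/0.5230 = 0.4351

Final: 0.4351


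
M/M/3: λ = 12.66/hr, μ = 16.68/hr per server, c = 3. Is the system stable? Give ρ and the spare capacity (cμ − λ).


Total capacity cμ = 3·16.68 = 50.04/hr
ρ = λ/(cμ) = 12.66/50.04 = 0.2530
Stable ⇔ ρ < 1: YES
Spare capacity = cμ − λ = 50.04 − 12.66 = 37.38/hr

Final: ρ = 0.2530; stable; margin = 37.38/hr


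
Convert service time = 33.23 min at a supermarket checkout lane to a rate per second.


μ = 1/(service time) in consistent units.
1 second = 0.0166667 min, so μ = 0.0166667/33.23 = 0.0005016 per second

Final: 0.0005016 /sec


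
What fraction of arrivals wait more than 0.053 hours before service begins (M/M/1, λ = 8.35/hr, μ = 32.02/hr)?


ρ = 8.35/32.02 = 0.2608
P(Wq > t) = ρ·e^{−(μ−λ)t} = 0.2608·e^{−1.2545}
= 0.2608·0.285216 = 0.074377

Final: 0.074377


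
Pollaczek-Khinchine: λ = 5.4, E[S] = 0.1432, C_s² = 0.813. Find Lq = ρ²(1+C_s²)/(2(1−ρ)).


ρ = λ·E[S] = 5.4·0.1432 = 0.7733
Lq = ρ²(1+C_s²)/(2(1−ρ)) = 0.5980·(1+0.813)/(2·0.2267)
= 0.5980·1.8130/0.4534 = 2.39085

Final: 2.39085


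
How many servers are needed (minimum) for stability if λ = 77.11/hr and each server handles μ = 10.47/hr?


Stability requires cμ > λ ⇔ c > λ/μ.
λ/μ = 77.11/10.47 = 7.3649
Minimum integer c = ⌊7.3649⌋ + 1 = 8
Check: 8·10.47 = 83.76 > 77.11, while 7·10.47 = 73.29 ≤ 77.11

Final: 8 servers


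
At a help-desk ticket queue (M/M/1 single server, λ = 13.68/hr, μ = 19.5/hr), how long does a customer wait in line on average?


ρ = 13.68/19.5 = 0.7015
Wq = ρ/(μ−λ) = 0.7015/(19.5 − 13.68) = 0.7015/5.82 = 0.1205 hr

Final: 0.1205 hr


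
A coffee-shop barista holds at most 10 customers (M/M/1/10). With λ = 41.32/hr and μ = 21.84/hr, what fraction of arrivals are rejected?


ρ = λ/μ = 41.32/21.84 = 1.8919
P_K = (1−ρ)ρ^K/(1−ρ^(K+1)) = (-0.8919·587.593236)/(1 − 1111.691966)
= -524.098729/-1110.691966 = 0.471867

Final: 0.471867


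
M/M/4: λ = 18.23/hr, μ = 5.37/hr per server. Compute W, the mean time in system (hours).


a = 3.3948; ρ = 0.8487; P₀ = 0.018778
Lq = P₀·a^c·ρ/(c!(1−ρ)²) = 3.85255
Wq = Lq/λ = 3.85255/18.23 = 0.21133 hr
W = Wq + 1/μ = 0.21133 + 0.18622 = 0.39755 hr

Final: 0.39755 hr


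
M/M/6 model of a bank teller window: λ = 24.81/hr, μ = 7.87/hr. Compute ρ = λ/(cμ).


ρ = λ/(cμ) = 24.81/(6·7.87) = 24.81/47.22 = 0.5254

Final: 0.5254


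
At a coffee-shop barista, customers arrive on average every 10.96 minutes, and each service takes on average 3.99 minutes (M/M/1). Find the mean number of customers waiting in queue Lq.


λ = 60/10.96 = 5.4745 /hr
μ = 60/3.99 = 15.0376 /hr
ρ = λ/μ = 5.4745/15.0376 = 0.3641
Lq = ρ²/(1−ρ) = 0.1325/0.6359 = 0.2084

Final: 0.2084


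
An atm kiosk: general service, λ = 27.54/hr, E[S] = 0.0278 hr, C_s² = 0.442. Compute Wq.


ρ = λ·E[S] = 27.54·0.0278 = 0.7656
E[S²] = E[S]²(1+C_s²) = 0.0278²·(1+0.442) = 0.001114
Wq = λ·E[S²]/(2(1−ρ)) = 27.54·0.001114/(2·0.2344) = 0.06547 hr

Final: 0.06547 hr


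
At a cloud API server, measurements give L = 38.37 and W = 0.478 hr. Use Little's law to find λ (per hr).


λ = L/W = 38.37/0.478 = 80.2720 /hr

Final: 80.2720 /hr


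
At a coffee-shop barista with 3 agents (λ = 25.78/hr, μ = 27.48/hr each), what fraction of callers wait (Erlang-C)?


a = λ/μ = 0.9381; ρ = a/3 = 0.3127
P₀ = 0.387836 (from M/M/c formula)
C(c,a) = [a^c/(c!(1−ρ))]·P₀ = [0.82565/(6·0.6873)]·0.387836
= 0.20022·0.387836 = 0.077653

Final: 0.077653


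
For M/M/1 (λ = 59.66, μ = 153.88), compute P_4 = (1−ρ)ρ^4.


ρ = 59.66/153.88 = 0.3877
P_n = (1−ρ)·ρ^n = (1 − 0.3877)·0.3877^4 = 0.6123·0.022595 = 0.013835

Final: 0.013835


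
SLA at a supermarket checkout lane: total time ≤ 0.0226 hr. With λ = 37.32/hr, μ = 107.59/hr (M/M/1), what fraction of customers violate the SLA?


W ~ Exponential(μ−λ) for M/M/1.
μ − λ = 107.59 − 37.32 = 70.2700
P(W > t) = e^{−(μ−λ)t} = e^{−1.5881} = 0.204313

Final: 0.204313


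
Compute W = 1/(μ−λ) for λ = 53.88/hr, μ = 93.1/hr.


W = 1/(μ−λ) = 1/(93.1 − 53.88) = 1/39.22 = 0.02550 hr

Final: 0.02550 hr


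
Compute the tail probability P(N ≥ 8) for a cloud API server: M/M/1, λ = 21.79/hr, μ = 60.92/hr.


ρ = 21.79/60.92 = 0.3577
P(N ≥ n) = ρ^n = 0.3577^8 = 0.0002679

Final: 0.0002679


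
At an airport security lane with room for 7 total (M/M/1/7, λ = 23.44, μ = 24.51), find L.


ρ = 23.44/24.51 = 0.9563
L = ρ[1 − (K+1)ρ^K + Kρ^(K+1)] / [(1−ρ)(1−ρ^(K+1))]
Numerator: 0.9563·(1 − 8·0.731644 + 7·0.699704) = 0.042818
Denominator: (0.04366)·(0.300296) = 0.013110
L = 0.042818/0.013110 = 3.2662

Final: 3.2662


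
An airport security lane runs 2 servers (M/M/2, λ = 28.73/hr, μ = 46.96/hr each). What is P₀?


a = λ/μ = 28.73/46.96 = 0.6118; ρ = a/c = 0.3059
Σ_{k=0}^{1} a^k/k! (terms k=0..1) = 1.00000 + 0.61180 = 1.61180
Tail: a^2/(2!(1−ρ)) = 0.37430/(2·0.6941) = 0.26963
P₀ = 1/(1.61180 + 0.26963) = 1/1.88142 = 0.531512

Final: 0.531512


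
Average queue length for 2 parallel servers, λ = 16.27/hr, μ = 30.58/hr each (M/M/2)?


a = λ/μ = 0.5320; ρ = a/2 = 0.2660
P₀ = 0.579749
Lq = P₀·a^c·ρ / (c!·(1−ρ)²) = 0.579749·0.28307·0.2660/(2·0.53872)
= 0.04052

Final: 0.04052


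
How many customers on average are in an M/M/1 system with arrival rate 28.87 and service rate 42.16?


ρ = λ/μ = 28.87/42.16 = 0.6848
L = ρ/(1−ρ) = 0.6848/(1 − 0.6848) = 0.6848/0.3152 = 2.1723

Final: 2.1723


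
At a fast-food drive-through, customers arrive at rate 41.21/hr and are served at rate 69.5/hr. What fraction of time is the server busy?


ρ = λ/μ = 41.21/69.5 = 0.5929

Final: 0.5929


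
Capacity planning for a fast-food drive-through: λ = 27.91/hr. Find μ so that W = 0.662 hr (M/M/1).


W = 1/(μ−λ) ⇒ μ − λ = 1/W = 1/0.662 = 1.5106
μ = λ + 1/W = 27.91 + 1.5106 = 29.4206 per hr

Final: 29.4206 /hr


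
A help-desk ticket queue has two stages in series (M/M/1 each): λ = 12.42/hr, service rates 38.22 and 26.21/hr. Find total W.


Each node sees arrival rate λ = 12.42/hr (tandem ⇒ throughput preserved).
W₁ = 1/(μ₁−λ) = 1/(38.22−12.42) = 0.03876 hr
W₂ = 1/(μ₂−λ) = 1/(26.21−12.42) = 0.07252 hr
W_total = W₁ + W₂ = 0.03876 + 0.07252 = 0.11128 hr

Final: 0.11128 hr


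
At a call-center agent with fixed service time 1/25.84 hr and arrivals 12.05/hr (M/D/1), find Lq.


ρ = 12.05/25.84 = 0.4663
M/D/1: Lq = ρ²/(2(1−ρ)) = 0.2175/(2·0.5337) = 0.20375

Final: 0.20375


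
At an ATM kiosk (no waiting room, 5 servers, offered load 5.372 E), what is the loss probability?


B(c,a) = (a^c/c!) / Σ_{k=0}^{c} a^k/k!
a^5/5! = 37.281963
Σ terms (k=0..5): 1.00000 + 5.37200 + 14.42919 + 25.83787 + 34.70026 + 37.28196 = 118.621292
B = 37.281963/118.621292 = 0.314294

Final: 0.314294


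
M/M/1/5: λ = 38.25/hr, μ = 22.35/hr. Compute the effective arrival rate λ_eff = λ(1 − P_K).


ρ = 1.7114; P_K = (1−ρ)ρ^5/(1−ρ^6) = 0.432916
λ_eff = λ(1 − P_K) = 38.25·(1 − 0.432916) = 38.25·0.567084 = 21.6910 /hr

Final: 21.6910 /hr


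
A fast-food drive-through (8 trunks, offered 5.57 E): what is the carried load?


B(8,5.57) = 0.098567 (Erlang-B)
Carried load = a(1 − B) = 5.57·(1 − 0.098567) = 5.57·0.901433 = 5.0210 E

Final: 5.0210 Erlangs


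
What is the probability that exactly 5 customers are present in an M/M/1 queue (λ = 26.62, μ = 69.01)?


ρ = 26.62/69.01 = 0.3857
P_n = (1−ρ)·ρ^n = (1 − 0.3857)·0.3857^5 = 0.6143·0.008540 = 0.005246

Final: 0.005246


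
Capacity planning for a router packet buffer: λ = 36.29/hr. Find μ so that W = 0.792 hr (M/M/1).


W = 1/(μ−λ) ⇒ μ − λ = 1/W = 1/0.792 = 1.2626
μ = λ + 1/W = 36.29 + 1.2626 = 37.5526 per hr

Final: 37.5526 /hr


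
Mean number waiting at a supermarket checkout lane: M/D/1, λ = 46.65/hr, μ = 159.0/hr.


ρ = 46.65/159.0 = 0.2934
M/D/1: Lq = ρ²/(2(1−ρ)) = 0.08608/(2·0.7066) = 0.06091

Final: 0.06091


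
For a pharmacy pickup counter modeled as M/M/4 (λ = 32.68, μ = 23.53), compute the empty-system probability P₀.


a = λ/μ = 32.68/23.53 = 1.3889; ρ = a/c = 0.3472
Σ_{k=0}^{3} a^k/k! (terms k=0..3) = 1.00000 + 1.38887 + 0.96447 + 0.44651 = 3.79985
Tail: a^4/(4!(1−ρ)) = 3.72084/(24·0.6528) = 0.23750
P₀ = 1/(3.79985 + 0.23750) = 1/4.03734 = 0.247688

Final: 0.247688


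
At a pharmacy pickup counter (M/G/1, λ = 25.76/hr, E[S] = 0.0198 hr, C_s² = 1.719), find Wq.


ρ = λ·E[S] = 25.76·0.0198 = 0.5100
E[S²] = E[S]²(1+C_s²) = 0.0198²·(1+1.719) = 0.001066
Wq = λ·E[S²]/(2(1−ρ)) = 25.76·0.001066/(2·0.4900) = 0.02802 hr

Final: 0.02802 hr


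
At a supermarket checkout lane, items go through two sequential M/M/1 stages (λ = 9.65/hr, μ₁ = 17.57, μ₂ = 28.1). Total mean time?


Each node sees arrival rate λ = 9.65/hr (tandem ⇒ throughput preserved).
W₁ = 1/(μ₁−λ) = 1/(17.57−9.65) = 0.12626 hr
W₂ = 1/(μ₂−λ) = 1/(28.1−9.65) = 0.05420 hr
W_total = W₁ + W₂ = 0.12626 + 0.05420 = 0.18046 hr

Final: 0.18046 hr


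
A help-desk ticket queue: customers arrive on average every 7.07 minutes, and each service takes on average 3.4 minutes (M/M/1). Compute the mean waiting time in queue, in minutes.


λ = 60/7.07 = 8.4866 /hr
μ = 60/3.4 = 17.6471 /hr
ρ = λ/μ = 8.4866/17.6471 = 0.4809
Wq = ρ/(μ−λ) = 0.4809/(17.6471−8.4866) = 0.05250 hr
In minutes: 0.05250·60 = 3.150 min

Final: 3.150 min


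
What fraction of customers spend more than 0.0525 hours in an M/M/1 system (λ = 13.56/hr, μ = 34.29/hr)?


W ~ Exponential(μ−λ) for M/M/1.
μ − λ = 34.29 − 13.56 = 20.7300
P(W > t) = e^{−(μ−λ)t} = e^{−1.0883} = 0.336780

Final: 0.336780


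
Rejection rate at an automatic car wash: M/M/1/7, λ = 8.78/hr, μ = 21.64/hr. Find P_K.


ρ = λ/μ = 8.78/21.64 = 0.4057
P_K = (1−ρ)ρ^K/(1−ρ^(K+1)) = (0.5943·0.001810)/(1 − 0.0007343)
= 0.001076/0.999266 = 0.001076

Final: 0.001076


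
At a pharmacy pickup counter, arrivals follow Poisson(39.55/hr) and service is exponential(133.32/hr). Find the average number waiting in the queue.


ρ = 39.55/133.32 = 0.2967
Lq = ρ²/(1−ρ) = 0.08800/0.7033 = 0.1251

Final: 0.1251


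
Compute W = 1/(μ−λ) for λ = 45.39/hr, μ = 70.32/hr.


W = 1/(μ−λ) = 1/(70.32 − 45.39) = 1/24.93 = 0.04011 hr

Final: 0.04011 hr


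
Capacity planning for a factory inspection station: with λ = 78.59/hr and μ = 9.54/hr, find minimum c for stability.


Stability requires cμ > λ ⇔ c > λ/μ.
λ/μ = 78.59/9.54 = 8.2379
Minimum integer c = ⌊8.2379⌋ + 1 = 9
Check: 9·9.54 = 85.86 > 78.59, while 8·9.54 = 76.32 ≤ 78.59

Final: 9 servers


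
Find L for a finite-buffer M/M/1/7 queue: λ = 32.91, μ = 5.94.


ρ = 32.91/5.94 = 5.5404
L = ρ[1 − (K+1)ρ^K + Kρ^(K+1)] / [(1−ρ)(1−ρ^(K+1))]
Numerator: 5.5404·(1 − 8·160247.056600 + 7·887833.439851) = 27330029.863080
Denominator: (-4.5404)·(-887832.439851) = 4031117.997100
L = 27330029.863080/4031117.997100 = 6.7798

Final: 6.7798


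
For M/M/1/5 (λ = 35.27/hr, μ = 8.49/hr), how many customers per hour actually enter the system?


ρ = 4.1543; P_K = (1−ρ)ρ^5/(1−ρ^6) = 0.759433
λ_eff = λ(1 − P_K) = 35.27·(1 − 0.759433) = 35.27·0.240567 = 8.4848 /hr

Final: 8.4848 /hr


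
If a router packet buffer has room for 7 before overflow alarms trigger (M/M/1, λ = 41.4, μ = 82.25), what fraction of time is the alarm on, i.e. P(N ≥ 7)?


ρ = 41.4/82.25 = 0.5033
P(N ≥ n) = ρ^n = 0.5033^7 = 0.008186

Final: 0.008186


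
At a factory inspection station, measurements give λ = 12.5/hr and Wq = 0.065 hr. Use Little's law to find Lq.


Lq = λWq = 12.5·0.065 = 0.8125

Final: 0.8125


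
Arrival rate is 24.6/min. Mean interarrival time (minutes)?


Mean interarrival time = 1/λ = 1/24.6 minute = 0.04065 minute
In minutes: 0.04065 × 1 = 0.04065 min

Final: 0.04065 min


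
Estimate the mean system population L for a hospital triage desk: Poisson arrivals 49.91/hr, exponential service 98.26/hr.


ρ = λ/μ = 49.91/98.26 = 0.5079
L = ρ/(1−ρ) = 0.5079/(1 − 0.5079) = 0.5079/0.4921 = 1.0323

Final: 1.0323


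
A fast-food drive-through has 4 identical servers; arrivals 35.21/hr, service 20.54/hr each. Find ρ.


ρ = λ/(cμ) = 35.21/(4·20.54) = 35.21/82.16 = 0.4286

Final: 0.4286


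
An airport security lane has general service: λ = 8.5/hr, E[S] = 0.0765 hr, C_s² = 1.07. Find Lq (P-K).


ρ = λ·E[S] = 8.5·0.0765 = 0.6502
Lq = ρ²(1+C_s²)/(2(1−ρ)) = 0.4228·(1+1.07)/(2·0.3498)
= 0.4228·2.0700/0.6995 = 1.25125

Final: 1.25125


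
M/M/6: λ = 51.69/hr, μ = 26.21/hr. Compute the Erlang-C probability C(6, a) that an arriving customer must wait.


a = λ/μ = 1.9721; ρ = a/6 = 0.3287
P₀ = 0.138969 (from M/M/c formula)
C(c,a) = [a^c/(c!(1−ρ))]·P₀ = [58.83518/(720·0.6713)]·0.138969
= 0.12173·0.138969 = 0.016916

Final: 0.016916


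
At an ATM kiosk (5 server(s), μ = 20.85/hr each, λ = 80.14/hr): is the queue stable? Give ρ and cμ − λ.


Total capacity cμ = 5·20.85 = 104.25/hr
ρ = λ/(cμ) = 80.14/104.25 = 0.7687
Stable ⇔ ρ < 1: YES
Spare capacity = cμ − λ = 104.25 − 80.14 = 24.11/hr

Final: ρ = 0.7687; stable; margin = 24.11/hr


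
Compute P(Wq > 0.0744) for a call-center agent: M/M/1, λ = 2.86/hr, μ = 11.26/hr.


ρ = 2.86/11.26 = 0.2540
P(Wq > t) = ρ·e^{−(μ−λ)t} = 0.2540·e^{−0.6250}
= 0.2540·0.535283 = 0.135960

Final: 0.135960


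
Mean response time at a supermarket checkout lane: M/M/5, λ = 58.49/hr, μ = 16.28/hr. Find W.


a = 3.5928; ρ = 0.7186; P₀ = 0.023019
Lq = P₀·a^c·ρ/(c!(1−ρ)²) = 1.04161
Wq = Lq/λ = 1.04161/58.49 = 0.01781 hr
W = Wq + 1/μ = 0.01781 + 0.06143 = 0.07923 hr

Final: 0.07923 hr


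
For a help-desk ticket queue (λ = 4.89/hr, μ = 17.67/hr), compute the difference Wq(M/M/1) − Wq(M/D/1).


ρ = 4.89/17.67 = 0.2767
Wq(M/M/1) = ρ/(μ−λ) = 0.2767/12.78 = 0.02165 hr
Wq(M/D/1) = ρ/(2(μ−λ)) = 0.01083 hr
Savings = 0.02165 − 0.01083 = 0.01083 hr

Final: 0.01083 hr


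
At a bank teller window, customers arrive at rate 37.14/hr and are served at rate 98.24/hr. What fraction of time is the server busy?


ρ = λ/μ = 37.14/98.24 = 0.3781

Final: 0.3781


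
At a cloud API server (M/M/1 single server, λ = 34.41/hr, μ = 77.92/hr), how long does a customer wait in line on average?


ρ = 34.41/77.92 = 0.4416
Wq = ρ/(μ−λ) = 0.4416/(77.92 − 34.41) = 0.4416/43.51 = 0.01015 hr

Final: 0.01015 hr


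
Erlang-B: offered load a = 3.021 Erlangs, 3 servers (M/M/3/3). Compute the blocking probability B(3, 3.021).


B(c,a) = (a^c/c!) / Σ_{k=0}^{c} a^k/k!
a^3/3! = 4.595163
Σ terms (k=0..3): 1.00000 + 3.02100 + 4.56322 + 4.59516 = 13.179384
B = 4.595163/13.179384 = 0.348663

Final: 0.348663


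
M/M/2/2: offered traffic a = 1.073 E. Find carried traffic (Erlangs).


B(2,1.073) = 0.217341 (Erlang-B)
Carried load = a(1 − B) = 1.073·(1 − 0.217341) = 1.073·0.782659 = 0.8398 E

Final: 0.8398 Erlangs


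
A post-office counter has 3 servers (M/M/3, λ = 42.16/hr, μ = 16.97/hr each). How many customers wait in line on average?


a = λ/μ = 2.4844; ρ = a/3 = 0.8281
P₀ = 0.046642
Lq = P₀·a^c·ρ / (c!·(1−ρ)²) = 0.046642·15.33403·0.8281/(6·0.02954)
= 3.34169

Final: 3.34169


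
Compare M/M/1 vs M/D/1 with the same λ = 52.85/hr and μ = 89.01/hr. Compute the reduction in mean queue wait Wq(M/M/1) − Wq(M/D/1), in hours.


ρ = 52.85/89.01 = 0.5938
Wq(M/M/1) = ρ/(μ−λ) = 0.5938/36.16 = 0.01642 hr
Wq(M/D/1) = ρ/(2(μ−λ)) = 0.008210 hr
Savings = 0.01642 − 0.008210 = 0.008210 hr

Final: 0.008210 hr


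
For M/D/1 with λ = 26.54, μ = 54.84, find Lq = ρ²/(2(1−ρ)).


ρ = 26.54/54.84 = 0.4840
M/D/1: Lq = ρ²/(2(1−ρ)) = 0.2342/(2·0.5160) = 0.22693

Final: 0.22693


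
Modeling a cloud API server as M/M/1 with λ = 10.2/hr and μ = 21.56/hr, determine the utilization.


ρ = λ/μ = 10.2/21.56 = 0.4731

Final: 0.4731


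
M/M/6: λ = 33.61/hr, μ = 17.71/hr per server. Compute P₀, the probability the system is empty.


a = λ/μ = 33.61/17.71 = 1.8978; ρ = a/c = 0.3163
Σ_{k=0}^{5} a^k/k! (terms k=0..5) = 1.00000 + 1.89780 + 1.80082 + 1.13920 + 0.54049 + 0.20515 = 6.58345
Tail: a^6/(6!(1−ρ)) = 46.71966/(720·0.6837) = 0.09491
P₀ = 1/(6.58345 + 0.09491) = 1/6.67836 = 0.149737

Final: 0.149737


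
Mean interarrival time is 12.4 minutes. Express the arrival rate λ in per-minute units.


λ = 1/(interarrival time) in consistent units.
1 minute = 1 min, so λ = 1/12.4 = 0.08065 per minute

Final: 0.08065 /min


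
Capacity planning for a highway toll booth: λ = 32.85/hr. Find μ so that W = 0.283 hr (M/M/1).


W = 1/(μ−λ) ⇒ μ − λ = 1/W = 1/0.283 = 3.5336
μ = λ + 1/W = 32.85 + 3.5336 = 36.3836 per hr

Final: 36.3836 /hr


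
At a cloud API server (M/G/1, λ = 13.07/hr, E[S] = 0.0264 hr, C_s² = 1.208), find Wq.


ρ = λ·E[S] = 13.07·0.0264 = 0.3450
E[S²] = E[S]²(1+C_s²) = 0.0264²·(1+1.208) = 0.001539
Wq = λ·E[S²]/(2(1−ρ)) = 13.07·0.001539/(2·0.6550) = 0.01535 hr

Final: 0.01535 hr


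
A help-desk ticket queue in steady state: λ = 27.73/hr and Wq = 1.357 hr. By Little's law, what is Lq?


Lq = λWq = 27.73·1.357 = 37.6296

Final: 37.6296


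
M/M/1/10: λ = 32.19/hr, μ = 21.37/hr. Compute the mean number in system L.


ρ = 32.19/21.37 = 1.5063
L = ρ[1 − (K+1)ρ^K + Kρ^(K+1)] / [(1−ρ)(1−ρ^(K+1))]
Numerator: 1.5063·(1 − 11·60.140155 + 10·90.590154) = 369.589757
Denominator: (-0.5063)·(-89.590154) = 45.361042
L = 369.589757/45.361042 = 8.1477

Final: 8.1477


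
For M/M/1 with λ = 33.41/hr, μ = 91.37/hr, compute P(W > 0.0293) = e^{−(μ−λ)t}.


W ~ Exponential(μ−λ) for M/M/1.
μ − λ = 91.37 − 33.41 = 57.9600
P(W > t) = e^{−(μ−λ)t} = e^{−1.6982} = 0.183008

Final: 0.183008


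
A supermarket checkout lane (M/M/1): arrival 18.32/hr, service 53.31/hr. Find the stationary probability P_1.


ρ = 18.32/53.31 = 0.3437
P_n = (1−ρ)·ρ^n = (1 − 0.3437)·0.3437^1 = 0.6563·0.343650 = 0.225555

Final: 0.225555


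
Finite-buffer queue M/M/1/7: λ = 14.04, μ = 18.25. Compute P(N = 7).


ρ = λ/μ = 14.04/18.25 = 0.7693
P_K = (1−ρ)ρ^K/(1−ρ^(K+1)) = (0.2307·0.159489)/(1 − 0.122697)
= 0.036792/0.877303 = 0.041937

Final: 0.041937


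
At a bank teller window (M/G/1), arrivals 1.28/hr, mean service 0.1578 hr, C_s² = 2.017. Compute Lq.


ρ = λ·E[S] = 1.28·0.1578 = 0.2020
Lq = ρ²(1+C_s²)/(2(1−ρ)) = 0.04080·(1+2.017)/(2·0.7980)
= 0.04080·3.0170/1.5960 = 0.07712

Final: 0.07712


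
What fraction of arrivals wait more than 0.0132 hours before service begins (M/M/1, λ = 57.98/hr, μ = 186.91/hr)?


ρ = 57.98/186.91 = 0.3102
P(Wq > t) = ρ·e^{−(μ−λ)t} = 0.3102·e^{−1.7019}
= 0.3102·0.182341 = 0.056563

Final: 0.056563


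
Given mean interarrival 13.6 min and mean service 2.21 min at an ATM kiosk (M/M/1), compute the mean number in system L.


λ = 60/13.6 = 4.4118 /hr
μ = 60/2.21 = 27.1493 /hr
ρ = λ/μ = 4.4118/27.1493 = 0.1625
L = ρ/(1−ρ) = 0.1625/0.8375 = 0.1940

Final: 0.1940


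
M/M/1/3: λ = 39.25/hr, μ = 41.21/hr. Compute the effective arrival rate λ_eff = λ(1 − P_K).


ρ = 0.9524; P_K = (1−ρ)ρ^3/(1−ρ^4) = 0.232034
λ_eff = λ(1 − P_K) = 39.25·(1 − 0.232034) = 39.25·0.767966 = 30.1427 /hr

Final: 30.1427 /hr


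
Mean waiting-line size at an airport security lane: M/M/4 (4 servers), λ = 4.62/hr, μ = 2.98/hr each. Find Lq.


a = λ/μ = 1.5503; ρ = a/4 = 0.3876
P₀ = 0.209811
Lq = P₀·a^c·ρ / (c!·(1−ρ)²) = 0.209811·5.77701·0.3876/(24·0.37505)
= 0.05219

Final: 0.05219


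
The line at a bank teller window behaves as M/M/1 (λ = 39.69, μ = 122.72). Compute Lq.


ρ = 39.69/122.72 = 0.3234
Lq = ρ²/(1−ρ) = 0.1046/0.6766 = 0.1546

Final: 0.1546


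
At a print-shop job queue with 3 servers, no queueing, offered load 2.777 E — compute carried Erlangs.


B(3,2.777) = 0.318623 (Erlang-B)
Carried load = a(1 − B) = 2.777·(1 − 0.318623) = 2.777·0.681377 = 1.8922 E

Final: 1.8922 Erlangs


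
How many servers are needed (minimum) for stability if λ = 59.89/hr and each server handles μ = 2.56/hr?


Stability requires cμ > λ ⇔ c > λ/μ.
λ/μ = 59.89/2.56 = 23.3945
Minimum integer c = ⌊23.3945⌋ + 1 = 24
Check: 24·2.56 = 61.44 > 59.89, while 23·2.56 = 58.88 ≤ 59.89

Final: 24 servers


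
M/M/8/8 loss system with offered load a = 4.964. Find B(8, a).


B(c,a) = (a^c/c!) / Σ_{k=0}^{c} a^k/k!
a^8/8! = 9.143946
Σ terms (k=0..8): 1.00000 + 4.96400 + 12.32065 + 20.38657 + 25.29973 + 25.11757 + 20.78060 + 14.73642 + 9.14395 = 133.749476
B = 9.143946/133.749476 = 0.068366

Final: 0.068366


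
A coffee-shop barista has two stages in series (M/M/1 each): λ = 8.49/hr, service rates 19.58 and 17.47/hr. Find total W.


Each node sees arrival rate λ = 8.49/hr (tandem ⇒ throughput preserved).
W₁ = 1/(μ₁−λ) = 1/(19.58−8.49) = 0.09017 hr
W₂ = 1/(μ₂−λ) = 1/(17.47−8.49) = 0.11136 hr
W_total = W₁ + W₂ = 0.09017 + 0.11136 = 0.20153 hr

Final: 0.20153 hr


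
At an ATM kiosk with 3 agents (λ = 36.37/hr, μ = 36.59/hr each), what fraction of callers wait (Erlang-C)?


a = λ/μ = 0.9940; ρ = a/3 = 0.3313
P₀ = 0.365928 (from M/M/c formula)
C(c,a) = [a^c/(c!(1−ρ))]·P₀ = [0.98207/(6·0.6687)]·0.365928
= 0.24478·0.365928 = 0.089573

Final: 0.089573


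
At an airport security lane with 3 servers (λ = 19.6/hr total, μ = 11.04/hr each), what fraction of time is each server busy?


ρ = λ/(cμ) = 19.6/(3·11.04) = 19.6/33.12 = 0.5918

Final: 0.5918


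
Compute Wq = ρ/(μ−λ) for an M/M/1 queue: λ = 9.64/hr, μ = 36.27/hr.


ρ = 9.64/36.27 = 0.2658
Wq = ρ/(μ−λ) = 0.2658/(36.27 − 9.64) = 0.2658/26.63 = 0.009981 hr

Final: 0.009981 hr


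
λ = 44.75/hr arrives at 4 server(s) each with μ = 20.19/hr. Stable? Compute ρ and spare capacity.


Total capacity cμ = 4·20.19 = 80.76/hr
ρ = λ/(cμ) = 44.75/80.76 = 0.5541
Stable ⇔ ρ < 1: YES
Spare capacity = cμ − λ = 80.76 − 44.75 = 36.01/hr

Final: ρ = 0.5541; stable; margin = 36.01/hr


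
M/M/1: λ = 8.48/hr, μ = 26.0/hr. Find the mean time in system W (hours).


W = 1/(μ−λ) = 1/(26.0 − 8.48) = 1/17.52 = 0.05708 hr

Final: 0.05708 hr


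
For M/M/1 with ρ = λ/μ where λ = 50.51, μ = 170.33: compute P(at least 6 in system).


ρ = 50.51/170.33 = 0.2965
P(N ≥ n) = ρ^n = 0.2965^6 = 0.0006800

Final: 0.0006800


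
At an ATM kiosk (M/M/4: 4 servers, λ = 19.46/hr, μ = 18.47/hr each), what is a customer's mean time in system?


a = 1.0536; ρ = 0.2634; P₀ = 0.348035
Lq = P₀·a^c·ρ/(c!(1−ρ)²) = 0.008675
Wq = Lq/λ = 0.008675/19.46 = 0.0004458 hr
W = Wq + 1/μ = 0.0004458 + 0.05414 = 0.05459 hr

Final: 0.05459 hr


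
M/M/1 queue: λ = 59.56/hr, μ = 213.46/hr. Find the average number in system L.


ρ = λ/μ = 59.56/213.46 = 0.2790
L = ρ/(1−ρ) = 0.2790/(1 − 0.2790) = 0.2790/0.7210 = 0.3870

Final: 0.3870


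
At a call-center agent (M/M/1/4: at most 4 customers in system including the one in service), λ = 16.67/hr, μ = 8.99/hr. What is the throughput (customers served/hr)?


ρ = 1.8543; P_K = (1−ρ)ρ^4/(1−ρ^5) = 0.482728
λ_eff = λ(1 − P_K) = 16.67·(1 − 0.482728) = 16.67·0.517272 = 8.6229 /hr

Final: 8.6229 /hr


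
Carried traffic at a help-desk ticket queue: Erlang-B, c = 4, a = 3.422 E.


B(4,3.422) = 0.252041 (Erlang-B)
Carried load = a(1 − B) = 3.422·(1 − 0.252041) = 3.422·0.747959 = 2.5595 E

Final: 2.5595 Erlangs


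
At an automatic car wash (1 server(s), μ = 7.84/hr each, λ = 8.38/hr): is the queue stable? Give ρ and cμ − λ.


Total capacity cμ = 1·7.84 = 7.84/hr
ρ = λ/(cμ) = 8.38/7.84 = 1.0689
Stable ⇔ ρ < 1: NO
Spare capacity = cμ − λ = 7.84 − 8.38 = -0.54/hr

Final: ρ = 1.0689; unstable; margin = -0.54/hr


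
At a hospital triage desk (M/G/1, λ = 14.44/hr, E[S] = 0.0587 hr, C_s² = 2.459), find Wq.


ρ = λ·E[S] = 14.44·0.0587 = 0.8476
E[S²] = E[S]²(1+C_s²) = 0.0587²·(1+2.459) = 0.011919
Wq = λ·E[S²]/(2(1−ρ)) = 14.44·0.011919/(2·0.1524) = 0.56475 hr

Final: 0.56475 hr


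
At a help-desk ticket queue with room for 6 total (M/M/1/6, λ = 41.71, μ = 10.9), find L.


ρ = 41.71/10.9 = 3.8266
L = ρ[1 − (K+1)ρ^K + Kρ^(K+1)] / [(1−ρ)(1−ρ^(K+1))]
Numerator: 3.8266·(1 − 7·3139.656612 + 6·12014.227276) = 191746.485038
Denominator: (-2.8266)·(-12013.227276) = 33956.654346
L = 191746.485038/33956.654346 = 5.6468

Final: 5.6468


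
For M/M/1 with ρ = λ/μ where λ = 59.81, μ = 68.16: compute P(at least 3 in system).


ρ = 59.81/68.16 = 0.8775
P(N ≥ n) = ρ^n = 0.8775^3 = 0.675667

Final: 0.675667


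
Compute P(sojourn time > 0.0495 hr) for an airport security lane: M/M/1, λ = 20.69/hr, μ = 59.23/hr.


W ~ Exponential(μ−λ) for M/M/1.
μ − λ = 59.23 − 20.69 = 38.5400
P(W > t) = e^{−(μ−λ)t} = e^{−1.9077} = 0.148417

Final: 0.148417


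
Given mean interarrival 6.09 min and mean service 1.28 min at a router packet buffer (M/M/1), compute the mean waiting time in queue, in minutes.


λ = 60/6.09 = 9.8522 /hr
μ = 60/1.28 = 46.8750 /hr
ρ = λ/μ = 9.8522/46.8750 = 0.2102
Wq = ρ/(μ−λ) = 0.2102/(46.8750−9.8522) = 0.005677 hr
In minutes: 0.005677·60 = 0.3406 min

Final: 0.3406 min


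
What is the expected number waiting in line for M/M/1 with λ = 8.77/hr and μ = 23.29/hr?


ρ = 8.77/23.29 = 0.3766
Lq = ρ²/(1−ρ) = 0.1418/0.6234 = 0.2274

Final: 0.2274


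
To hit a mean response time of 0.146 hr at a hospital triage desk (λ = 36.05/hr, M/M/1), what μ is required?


W = 1/(μ−λ) ⇒ μ − λ = 1/W = 1/0.146 = 6.8493
μ = λ + 1/W = 36.05 + 6.8493 = 42.8993 per hr

Final: 42.8993 /hr


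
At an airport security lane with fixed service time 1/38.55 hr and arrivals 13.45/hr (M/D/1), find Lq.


ρ = 13.45/38.55 = 0.3489
M/D/1: Lq = ρ²/(2(1−ρ)) = 0.1217/(2·0.6511) = 0.09348

Final: 0.09348


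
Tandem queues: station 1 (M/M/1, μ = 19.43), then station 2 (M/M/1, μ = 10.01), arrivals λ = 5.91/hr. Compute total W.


Each node sees arrival rate λ = 5.91/hr (tandem ⇒ throughput preserved).
W₁ = 1/(μ₁−λ) = 1/(19.43−5.91) = 0.07396 hr
W₂ = 1/(μ₂−λ) = 1/(10.01−5.91) = 0.24390 hr
W_total = W₁ + W₂ = 0.07396 + 0.24390 = 0.31787 hr

Final: 0.31787 hr


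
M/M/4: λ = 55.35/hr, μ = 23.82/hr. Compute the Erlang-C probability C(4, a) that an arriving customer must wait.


a = λ/μ = 2.3237; ρ = a/4 = 0.5809
P₀ = 0.090800 (from M/M/c formula)
C(c,a) = [a^c/(c!(1−ρ))]·P₀ = [29.15436/(24·0.4191)]·0.090800
= 2.89864·0.090800 = 0.263198

Final: 0.263198


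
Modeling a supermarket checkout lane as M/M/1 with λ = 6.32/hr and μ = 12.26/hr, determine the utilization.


ρ = λ/μ = 6.32/12.26 = 0.5155

Final: 0.5155


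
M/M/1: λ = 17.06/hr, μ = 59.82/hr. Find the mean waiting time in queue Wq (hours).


ρ = 17.06/59.82 = 0.2852
Wq = ρ/(μ−λ) = 0.2852/(59.82 − 17.06) = 0.2852/42.76 = 0.006670 hr

Final: 0.006670 hr


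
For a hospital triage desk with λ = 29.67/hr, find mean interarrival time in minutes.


Mean interarrival time = 1/λ = 1/29.67 hour = 0.03370 hour
In minutes: 0.03370 × 60 = 2.0222 min

Final: 2.0222 min


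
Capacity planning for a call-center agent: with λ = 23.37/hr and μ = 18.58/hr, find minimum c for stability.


Stability requires cμ > λ ⇔ c > λ/μ.
λ/μ = 23.37/18.58 = 1.2578
Minimum integer c = ⌊1.2578⌋ + 1 = 2
Check: 2·18.58 = 37.16 > 23.37, while 1·18.58 = 18.58 ≤ 23.37

Final: 2 servers


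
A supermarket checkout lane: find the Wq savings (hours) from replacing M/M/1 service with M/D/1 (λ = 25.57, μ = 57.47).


ρ = 25.57/57.47 = 0.4449
Wq(M/M/1) = ρ/(μ−λ) = 0.4449/31.90 = 0.01395 hr
Wq(M/D/1) = ρ/(2(μ−λ)) = 0.006974 hr
Savings = 0.01395 − 0.006974 = 0.006974 hr

Final: 0.006974 hr


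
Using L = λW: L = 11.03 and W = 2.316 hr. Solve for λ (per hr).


λ = L/W = 11.03/2.316 = 4.7625 /hr

Final: 4.7625 /hr


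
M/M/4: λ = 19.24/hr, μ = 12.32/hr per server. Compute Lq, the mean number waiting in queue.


a = λ/μ = 1.5617; ρ = a/4 = 0.3904
P₀ = 0.207362
Lq = P₀·a^c·ρ / (c!·(1−ρ)²) = 0.207362·5.94809·0.3904/(24·0.37159)
= 0.05400

Final: 0.05400


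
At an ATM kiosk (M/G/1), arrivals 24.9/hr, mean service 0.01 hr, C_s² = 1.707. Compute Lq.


ρ = λ·E[S] = 24.9·0.01 = 0.2490
Lq = ρ²(1+C_s²)/(2(1−ρ)) = 0.06200·(1+1.707)/(2·0.7510)
= 0.06200·2.7070/1.5020 = 0.11174

Final: 0.11174


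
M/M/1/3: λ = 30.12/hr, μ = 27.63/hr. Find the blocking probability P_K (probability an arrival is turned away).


ρ = λ/μ = 30.12/27.63 = 1.0901
P_K = (1−ρ)ρ^K/(1−ρ^(K+1)) = (-0.09012·1.295455)/(1 − 1.412200)
= -0.116746/-0.412200 = 0.283225

Final: 0.283225


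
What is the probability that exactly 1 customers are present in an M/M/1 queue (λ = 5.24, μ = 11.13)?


ρ = 5.24/11.13 = 0.4708
P_n = (1−ρ)·ρ^n = (1 − 0.4708)·0.4708^1 = 0.5292·0.470800 = 0.249147

Final: 0.249147


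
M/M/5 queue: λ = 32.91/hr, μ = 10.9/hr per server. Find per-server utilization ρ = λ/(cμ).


ρ = λ/(cμ) = 32.91/(5·10.9) = 32.91/54.50 = 0.6039

Final: 0.6039


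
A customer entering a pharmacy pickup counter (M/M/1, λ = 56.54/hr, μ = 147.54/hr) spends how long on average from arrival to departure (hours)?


W = 1/(μ−λ) = 1/(147.54 − 56.54) = 1/91.00 = 0.01099 hr

Final: 0.01099 hr


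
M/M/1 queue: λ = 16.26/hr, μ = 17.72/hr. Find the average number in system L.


ρ = λ/μ = 16.26/17.72 = 0.9176
L = ρ/(1−ρ) = 0.9176/(1 − 0.9176) = 0.9176/0.08239 = 11.1370

Final: 11.1370


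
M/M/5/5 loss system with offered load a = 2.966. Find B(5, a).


B(c,a) = (a^c/c!) / Σ_{k=0}^{c} a^k/k!
a^5/5! = 1.912822
Σ terms (k=0..5): 1.00000 + 2.96600 + 4.39858 + 4.34873 + 3.22458 + 1.91282 = 17.850709
B = 1.912822/17.850709 = 0.107157

Final: 0.107157


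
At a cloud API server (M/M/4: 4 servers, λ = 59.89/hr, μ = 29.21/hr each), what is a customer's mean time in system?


a = 2.0503; ρ = 0.5126; P₀ = 0.123465
Lq = P₀·a^c·ρ/(c!(1−ρ)²) = 0.19615
Wq = Lq/λ = 0.19615/59.89 = 0.003275 hr
W = Wq + 1/μ = 0.003275 + 0.03423 = 0.03751 hr

Final: 0.03751 hr


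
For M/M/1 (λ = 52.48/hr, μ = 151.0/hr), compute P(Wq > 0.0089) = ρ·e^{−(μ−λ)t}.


ρ = 52.48/151.0 = 0.3475
P(Wq > t) = ρ·e^{−(μ−λ)t} = 0.3475·e^{−0.8768}
= 0.3475·0.416101 = 0.144616

Final: 0.144616


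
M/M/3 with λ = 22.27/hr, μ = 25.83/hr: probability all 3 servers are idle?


a = λ/μ = 22.27/25.83 = 0.8622; ρ = a/c = 0.2874
Σ_{k=0}^{2} a^k/k! (terms k=0..2) = 1.00000 + 0.86218 + 0.37167 = 2.23385
Tail: a^3/(3!(1−ρ)) = 0.64090/(6·0.7126) = 0.14989
P₀ = 1/(2.23385 + 0.14989) = 1/2.38374 = 0.419508

Final: 0.419508


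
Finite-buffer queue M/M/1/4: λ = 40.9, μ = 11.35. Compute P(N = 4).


ρ = λ/μ = 40.9/11.35 = 3.6035
P_K = (1−ρ)ρ^K/(1−ρ^(K+1)) = (-2.6035·168.620272)/(1 − 607.627236)
= -439.006964/-606.627236 = 0.723685

Final: 0.723685


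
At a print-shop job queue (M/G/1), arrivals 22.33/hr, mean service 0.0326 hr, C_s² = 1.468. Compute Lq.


ρ = λ·E[S] = 22.33·0.0326 = 0.7280
Lq = ρ²(1+C_s²)/(2(1−ρ)) = 0.5299·(1+1.468)/(2·0.2720)
= 0.5299·2.4680/0.5441 = 2.40376

Final: 2.40376


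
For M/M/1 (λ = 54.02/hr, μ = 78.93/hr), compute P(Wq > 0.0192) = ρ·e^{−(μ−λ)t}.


ρ = 54.02/78.93 = 0.6844
P(Wq > t) = ρ·e^{−(μ−λ)t} = 0.6844·e^{−0.4783}
= 0.6844·0.619854 = 0.424230

Final: 0.424230


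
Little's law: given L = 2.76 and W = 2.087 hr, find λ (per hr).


λ = L/W = 2.76/2.087 = 1.3225 /hr

Final: 1.3225 /hr


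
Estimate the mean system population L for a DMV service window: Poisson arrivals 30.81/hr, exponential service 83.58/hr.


ρ = λ/μ = 30.81/83.58 = 0.3686
L = ρ/(1−ρ) = 0.3686/(1 − 0.3686) = 0.3686/0.6314 = 0.5839

Final: 0.5839


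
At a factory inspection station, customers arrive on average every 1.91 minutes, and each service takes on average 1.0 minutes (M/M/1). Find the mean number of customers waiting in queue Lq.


λ = 60/1.91 = 31.4136 /hr
μ = 60/1.0 = 60.0000 /hr
ρ = λ/μ = 31.4136/60.0000 = 0.5236
Lq = ρ²/(1−ρ) = 0.2741/0.4764 = 0.5753

Final: 0.5753


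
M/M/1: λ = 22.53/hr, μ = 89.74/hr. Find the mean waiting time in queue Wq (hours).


ρ = 22.53/89.74 = 0.2511
Wq = ρ/(μ−λ) = 0.2511/(89.74 − 22.53) = 0.2511/67.21 = 0.003735 hr

Final: 0.003735 hr


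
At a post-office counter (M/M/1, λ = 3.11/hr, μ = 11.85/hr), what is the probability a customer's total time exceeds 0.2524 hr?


W ~ Exponential(μ−λ) for M/M/1.
μ − λ = 11.85 − 3.11 = 8.7400
P(W > t) = e^{−(μ−λ)t} = e^{−2.2060} = 0.110143

Final: 0.110143


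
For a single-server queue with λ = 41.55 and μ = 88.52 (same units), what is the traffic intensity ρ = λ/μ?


ρ = λ/μ = 41.55/88.52 = 0.4694

Final: 0.4694


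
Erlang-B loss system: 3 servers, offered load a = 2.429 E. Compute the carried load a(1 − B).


B(3,2.429) = 0.272429 (Erlang-B)
Carried load = a(1 − B) = 2.429·(1 − 0.272429) = 2.429·0.727571 = 1.7673 E

Final: 1.7673 Erlangs


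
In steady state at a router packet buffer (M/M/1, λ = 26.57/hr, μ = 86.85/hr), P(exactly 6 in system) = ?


ρ = 26.57/86.85 = 0.3059
P_n = (1−ρ)·ρ^n = (1 − 0.3059)·0.3059^6 = 0.6941·0.0008198 = 0.0005690

Final: 0.0005690


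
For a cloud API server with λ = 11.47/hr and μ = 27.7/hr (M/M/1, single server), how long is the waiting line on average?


ρ = 11.47/27.7 = 0.4141
Lq = ρ²/(1−ρ) = 0.1715/0.5859 = 0.2926

Final: 0.2926
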